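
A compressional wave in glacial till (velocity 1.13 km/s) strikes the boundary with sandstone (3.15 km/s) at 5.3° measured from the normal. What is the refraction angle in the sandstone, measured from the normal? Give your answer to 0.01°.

14.92°

sin θ₁/V₁ = sin θ₂/V₂ ⇒ sin θ₂ = 3.15·sin 5.3°/1.13 = 3.15·0.0924/1.13 = 0.2575.
θ₂ = arcsin 0.2575 = 14.92° from the normal.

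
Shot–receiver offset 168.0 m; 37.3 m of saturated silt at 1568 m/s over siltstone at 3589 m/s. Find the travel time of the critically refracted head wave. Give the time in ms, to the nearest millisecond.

90 ms

θ_c = arcsin(V₁/V₂) = arcsin(1568/3589) = 25.91°, cos θ_c = 0.8995.
Intercept time tᵢ = 2h cos θ_c / V₁ = 2·37.3·0.8995/1568 = 0.04280 s.
t = x/V₂ + tᵢ = 168.0/3589 + 0.04280 = 0.08961 s.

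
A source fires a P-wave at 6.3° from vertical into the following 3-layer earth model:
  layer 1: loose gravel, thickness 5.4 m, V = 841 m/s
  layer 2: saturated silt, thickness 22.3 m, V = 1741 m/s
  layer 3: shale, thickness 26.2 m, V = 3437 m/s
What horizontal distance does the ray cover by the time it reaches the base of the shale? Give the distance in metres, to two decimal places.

18.94 m

Ray parameter p = sin 6.3° / 841 m/s = 1.3048e-04 s/m.
Layer 1: θ = 6.30°; offset = 5.4·tan 6.30° = 0.5962 m.
Layer 2: sin θ = p·1741 = 0.2272 → θ = 13.13°; offset = 22.3·tan 13.13° = 5.2018 m.
Layer 3: sin θ = p·3437 = 0.4485 → θ = 26.65°; offset = 26.2·tan 26.65° = 13.1458 m.
Total horizontal offset = 18.9438 m.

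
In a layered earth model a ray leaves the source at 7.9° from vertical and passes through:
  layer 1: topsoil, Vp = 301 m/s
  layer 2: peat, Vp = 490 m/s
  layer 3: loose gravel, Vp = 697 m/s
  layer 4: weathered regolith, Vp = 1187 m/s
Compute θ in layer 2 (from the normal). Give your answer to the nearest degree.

Ray parameter p = sin 7.9° / 301 = 4.5663e-04 s/m.
sin θ_2 = p·V_2 = 4.5663e-04 × 490 = 0.2237.
θ_2 = arcsin 0.2237 = 12.93°.

13°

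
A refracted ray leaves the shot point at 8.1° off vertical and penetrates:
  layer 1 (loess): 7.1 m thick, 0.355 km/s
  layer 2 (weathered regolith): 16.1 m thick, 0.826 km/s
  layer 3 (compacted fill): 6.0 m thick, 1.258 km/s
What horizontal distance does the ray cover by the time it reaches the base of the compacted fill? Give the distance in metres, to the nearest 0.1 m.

10.1 m

Ray parameter p = sin 8.1° / 0.355 km/s = 3.9690e-01 s/km.
Layer 1: θ = 8.10°; offset = 7.1·tan 8.10° = 1.010 m.
Layer 2: sin θ = p·0.826 = 0.3278 → θ = 19.14°; offset = 16.1·tan 19.14° = 5.587 m.
Layer 3: sin θ = p·1.258 = 0.4993 → θ = 29.95°; offset = 6.0·tan 29.95° = 3.458 m.
Σ offsets = 10.055 m.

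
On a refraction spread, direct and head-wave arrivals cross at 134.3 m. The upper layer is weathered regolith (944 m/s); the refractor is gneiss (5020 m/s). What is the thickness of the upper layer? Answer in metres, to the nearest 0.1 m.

55.5 m

x_cross = 2h·√((V₂+V₁)/(V₂−V₁)) → h = x_cross / (2·√((V₂+V₁)/(V₂−V₁))).
√((V₂+V₁)/(V₂−V₁)) = √((5020+944)/(5020−944)) = 1.2096.
h = 134.3 / (2·1.2096) = 55.51 m.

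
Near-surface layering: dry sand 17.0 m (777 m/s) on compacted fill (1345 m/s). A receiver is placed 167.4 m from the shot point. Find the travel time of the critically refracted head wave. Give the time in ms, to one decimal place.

θ_c = arcsin(V₁/V₂) = arcsin(777/1345) = 35.29°, cos θ_c = 0.8163.
Intercept time tᵢ = 2h cos θ_c / V₁ = 2·17.0·0.8163/777 = 0.03572 s.
t = x/V₂ + tᵢ = 167.4/1345 + 0.03572 = 0.16018 s.

160.2 ms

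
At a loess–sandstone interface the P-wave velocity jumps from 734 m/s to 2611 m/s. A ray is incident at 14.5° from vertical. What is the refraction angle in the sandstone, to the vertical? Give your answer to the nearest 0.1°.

Snell's law: sin θ₂ = (V₂/V₁)·sin θ₁ = (2611/734)·sin 14.5° = 0.8907.
θ₂ = sin⁻¹(0.8907) = 62.96° (from vertical).

63.0°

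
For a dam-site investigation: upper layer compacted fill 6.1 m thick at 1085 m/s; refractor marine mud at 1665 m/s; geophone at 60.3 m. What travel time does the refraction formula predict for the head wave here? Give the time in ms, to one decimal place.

t = x/V₂ + 2h·√(V₂²−V₁²)/(V₁V₂).
√(V₂²−V₁²) = √(1665²−1085²) = 1262.9 m/s; delay term = 2·6.1·1262.9/(1085·1665) = 0.00853 s.
t = 60.3/1665 + 0.00853 = 0.04475 s.

44.7 ms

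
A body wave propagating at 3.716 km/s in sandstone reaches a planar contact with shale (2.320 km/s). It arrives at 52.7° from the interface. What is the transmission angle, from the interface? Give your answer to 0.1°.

Angle from the normal: 90° − 52.7° = 37.3°.
Snell's law: sin θ₂ = (V₂/V₁)·sin θ₁ = (2.320/3.716)·sin 37.3° = 0.3783.
θ₂ = arcsin 0.3783 = 22.23° from the normal.
From the interface: 90° − 22.23° = 67.77°.

67.8°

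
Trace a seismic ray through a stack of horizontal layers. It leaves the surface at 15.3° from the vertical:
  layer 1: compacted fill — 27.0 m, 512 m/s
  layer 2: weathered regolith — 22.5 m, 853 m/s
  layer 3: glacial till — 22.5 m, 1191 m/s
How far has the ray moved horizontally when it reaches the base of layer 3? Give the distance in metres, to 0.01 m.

p = sin θ₁/V₁ = sin 15.3°/512 = 5.1538e-04 s/m is conserved through the stack.
Layer 1: θ = 15.30°; offset = 27.0·tan 15.30° = 7.3864 m.
Layer 2: sin θ = p·853 = 0.4396 → θ = 26.08°; offset = 22.5·tan 26.08° = 11.0126 m.
Layer 3: sin θ = p·1191 = 0.6138 → θ = 37.87°; offset = 22.5·tan 37.87° = 17.4942 m.
Summing the layer offsets gives 35.8932 m.

35.89 m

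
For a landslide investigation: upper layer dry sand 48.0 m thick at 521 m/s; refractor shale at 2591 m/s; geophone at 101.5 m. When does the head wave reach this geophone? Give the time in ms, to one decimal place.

t = x/V₂ + 2h·√(V₂²−V₁²)/(V₁V₂).
√(V₂²−V₁²) = √(2591²−521²) = 2538.1 m/s; delay term = 2·48.0·2538.1/(521·2591) = 0.18050 s.
t = 101.5/2591 + 0.18050 = 0.21967 s.

219.7 ms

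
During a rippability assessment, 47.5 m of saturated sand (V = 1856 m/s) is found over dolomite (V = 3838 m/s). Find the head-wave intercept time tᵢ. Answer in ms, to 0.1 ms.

tᵢ = 2h·√(V₂²−V₁²)/(V₁V₂).
√(V₂²−V₁²) = √(3838²−1856²) = 3359.4 m/s.
tᵢ = 2·47.5·3359.4/(1856·3838) = 0.04480 s.

44.8 ms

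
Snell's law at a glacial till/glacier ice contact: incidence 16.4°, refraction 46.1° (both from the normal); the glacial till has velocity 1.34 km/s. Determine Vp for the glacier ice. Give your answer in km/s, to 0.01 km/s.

sin 16.4° = 0.2823; sin 46.1° = 0.7206.
V₂ = V₁·(sin θ₂/sin θ₁) = 1.34·(0.7206/0.2823) = 3.42 km/s.

3.42 km/s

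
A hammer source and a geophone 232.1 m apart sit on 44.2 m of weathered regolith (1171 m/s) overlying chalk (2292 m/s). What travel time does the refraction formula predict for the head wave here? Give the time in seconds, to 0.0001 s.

t = x/V₂ + 2h·√(V₂²−V₁²)/(V₁V₂).
√(V₂²−V₁²) = √(2292²−1171²) = 1970.3 m/s; delay term = 2·44.2·1970.3/(1171·2292) = 0.06489 s.
t = 232.1/2292 + 0.06489 = 0.16616 s.

0.1662 s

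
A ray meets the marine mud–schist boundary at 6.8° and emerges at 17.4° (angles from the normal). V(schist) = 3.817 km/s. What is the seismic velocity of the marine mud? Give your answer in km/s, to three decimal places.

Snell's law: sin 6.8°/V₁ = sin 17.4°/V₂.
V₁ = V₂·sin 6.8°/sin 17.4° = 3.817 × 0.3959 = 1.511 km/s.

1.511 km/s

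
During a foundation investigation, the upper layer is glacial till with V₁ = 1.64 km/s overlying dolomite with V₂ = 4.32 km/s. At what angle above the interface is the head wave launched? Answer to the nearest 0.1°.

67.7°

At critical incidence the refracted ray runs along the interface (θ₂ = 90°), so sin θ_c = V₁/V₂.
θ_c = arcsin(1.64/4.32) = arcsin 0.3796 = 22.31°.
Measured from the interface: 90° − 22.31° = 67.69°.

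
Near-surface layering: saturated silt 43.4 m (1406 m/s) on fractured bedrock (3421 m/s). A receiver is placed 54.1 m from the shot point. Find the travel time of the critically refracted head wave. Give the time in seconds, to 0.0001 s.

t = x/V₂ + 2h·√(V₂²−V₁²)/(V₁V₂).
√(V₂²−V₁²) = √(3421²−1406²) = 3118.7 m/s; delay term = 2·43.4·3118.7/(1406·3421) = 0.05628 s.
t = 54.1/3421 + 0.05628 = 0.07209 s.

0.0721 s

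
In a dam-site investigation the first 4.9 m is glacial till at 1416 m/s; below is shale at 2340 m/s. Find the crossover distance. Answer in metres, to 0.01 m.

19.76 m

x_cross = 2h·√((V₂+V₁)/(V₂−V₁)).
(V₂+V₁)/(V₂−V₁) = (2340+1416)/(2340−1416) = 4.0649; √ = 2.0162.
x_cross = 2·4.9·2.0162 = 19.76 m.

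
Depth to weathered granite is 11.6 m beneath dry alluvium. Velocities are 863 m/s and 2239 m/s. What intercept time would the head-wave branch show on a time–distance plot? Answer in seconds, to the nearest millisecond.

0.025 s

θ_c = arcsin(V₁/V₂) = arcsin(863/2239) = 22.67°; cos θ_c = 0.9227.
tᵢ = 2h·cos θ_c / V₁ = 2·11.6·0.9227 / 863 = 0.02481 s.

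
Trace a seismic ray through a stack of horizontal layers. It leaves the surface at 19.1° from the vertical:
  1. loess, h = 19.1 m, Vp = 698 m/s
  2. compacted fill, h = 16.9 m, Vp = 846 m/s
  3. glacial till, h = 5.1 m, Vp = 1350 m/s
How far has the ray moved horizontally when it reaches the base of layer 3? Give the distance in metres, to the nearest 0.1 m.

18.1 m

Apply Snell's law at each interface; in layer i the horizontal offset is hᵢ·tan θᵢ.
Layer 1: θ = 19.10°; offset = 19.1·tan 19.10° = 6.614 m.
Layer 2: sin θ = 846·sin 19.1°/698 = 0.3966, θ = 23.37°; offset = 16.9·tan 23.37° = 7.301 m.
Layer 3: sin θ = 1350·sin 19.1°/698 = 0.6329, θ = 39.26°; offset = 5.1·tan 39.26° = 4.169 m.
Total horizontal offset = 18.084 m.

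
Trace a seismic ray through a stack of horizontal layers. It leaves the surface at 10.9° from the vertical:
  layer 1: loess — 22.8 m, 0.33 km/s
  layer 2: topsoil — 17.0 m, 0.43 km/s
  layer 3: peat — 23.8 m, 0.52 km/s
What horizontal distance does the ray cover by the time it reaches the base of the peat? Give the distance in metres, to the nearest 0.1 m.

p = sin θ₁/V₁ = sin 10.9°/0.33 = 5.7302e-01 s/km is conserved through the stack.
Layer 1: θ = 10.90°; offset = 22.8·tan 10.90° = 4.391 m.
Layer 2: sin θ = p·0.43 = 0.2464 → θ = 14.26°; offset = 17.0·tan 14.26° = 4.322 m.
Layer 3: sin θ = p·0.52 = 0.2980 → θ = 17.34°; offset = 23.8·tan 17.34° = 7.429 m.
Summing the layer offsets gives 16.142 m.

16.1 m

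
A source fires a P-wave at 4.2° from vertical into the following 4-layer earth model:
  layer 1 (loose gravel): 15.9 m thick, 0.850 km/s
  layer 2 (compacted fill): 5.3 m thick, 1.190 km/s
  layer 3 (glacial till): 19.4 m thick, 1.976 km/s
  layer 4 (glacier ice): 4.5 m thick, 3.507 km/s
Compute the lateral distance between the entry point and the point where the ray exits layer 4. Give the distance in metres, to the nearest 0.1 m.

p = sin θ₁/V₁ = sin 4.2°/0.850 = 8.6163e-02 s/km is conserved through the stack.
Layer 1: θ = 4.20°; offset = 15.9·tan 4.20° = 1.168 m.
Layer 2: sin θ = p·1.190 = 0.1025 → θ = 5.89°; offset = 5.3·tan 5.89° = 0.546 m.
Layer 3: sin θ = p·1.976 = 0.1703 → θ = 9.80°; offset = 19.4·tan 9.80° = 3.352 m.
Layer 4: sin θ = p·3.507 = 0.3022 → θ = 17.59°; offset = 4.5·tan 17.59° = 1.426 m.
Summing the layer offsets gives 6.492 m.

6.5 m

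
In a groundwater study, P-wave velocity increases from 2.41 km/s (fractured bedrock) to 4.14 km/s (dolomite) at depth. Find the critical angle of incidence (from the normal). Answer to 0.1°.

At critical incidence the refracted ray runs along the interface (θ₂ = 90°), so sin θ_c = V₁/V₂.
θ_c = arcsin(2.41/4.14) = arcsin 0.5821 = 35.60°.

35.6°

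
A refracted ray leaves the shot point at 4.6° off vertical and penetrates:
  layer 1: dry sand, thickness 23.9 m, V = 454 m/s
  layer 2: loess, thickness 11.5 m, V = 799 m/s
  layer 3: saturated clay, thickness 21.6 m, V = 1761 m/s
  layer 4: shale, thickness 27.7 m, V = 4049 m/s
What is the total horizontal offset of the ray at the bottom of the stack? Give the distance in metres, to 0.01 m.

Ray parameter p = sin 4.6° / 454 m/s = 1.7665e-04 s/m.
Layer 1: θ = 4.60°; offset = 23.9·tan 4.60° = 1.9229 m.
Layer 2: sin θ = p·799 = 0.1411 → θ = 8.11°; offset = 11.5·tan 8.11° = 1.6396 m.
Layer 3: sin θ = p·1761 = 0.3111 → θ = 18.12°; offset = 21.6·tan 18.12° = 7.0701 m.
Layer 4: sin θ = p·4049 = 0.7153 → θ = 45.66°; offset = 27.7·tan 45.66° = 28.3496 m.
Summing the layer offsets gives 38.9823 m.

38.98 m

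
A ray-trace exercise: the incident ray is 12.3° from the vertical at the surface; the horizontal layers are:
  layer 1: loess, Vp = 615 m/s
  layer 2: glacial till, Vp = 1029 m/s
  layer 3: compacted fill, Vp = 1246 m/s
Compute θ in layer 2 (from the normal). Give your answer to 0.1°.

Ray parameter p = sin 12.3° / 615 = 3.4639e-04 s/m.
sin θ_2 = p·V_2 = 3.4639e-04 × 1029 = 0.3564.
θ_2 = arcsin 0.3564 = 20.88°.

20.9°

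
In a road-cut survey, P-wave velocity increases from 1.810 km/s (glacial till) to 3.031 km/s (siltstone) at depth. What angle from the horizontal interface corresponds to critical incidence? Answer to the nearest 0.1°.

53.3°

Critical incidence: sin θ_c = V₁/V₂ = 1.810/3.031 = 0.5972.
θ_c = arcsin 0.5972 = 36.67°.
Measured from the interface: 90° − 36.67° = 53.33°.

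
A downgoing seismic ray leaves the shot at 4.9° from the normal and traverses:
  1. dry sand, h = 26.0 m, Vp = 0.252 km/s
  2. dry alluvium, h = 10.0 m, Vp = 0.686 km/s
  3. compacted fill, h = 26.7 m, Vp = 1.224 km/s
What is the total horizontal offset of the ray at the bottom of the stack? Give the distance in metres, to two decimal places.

16.79 m

p = sin θ₁/V₁ = sin 4.9°/0.252 = 3.3896e-01 s/km is conserved through the stack.
Layer 1: θ = 4.90°; offset = 26.0·tan 4.90° = 2.2290 m.
Layer 2: sin θ = p·0.686 = 0.2325 → θ = 13.45°; offset = 10.0·tan 13.45° = 2.3908 m.
Layer 3: sin θ = p·1.224 = 0.4149 → θ = 24.51°; offset = 26.7·tan 24.51° = 12.1746 m.
Summing the layer offsets gives 16.7943 m.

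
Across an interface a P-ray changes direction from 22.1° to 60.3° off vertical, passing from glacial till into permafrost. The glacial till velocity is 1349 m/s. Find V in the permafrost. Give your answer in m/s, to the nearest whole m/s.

sin 22.1° = 0.3762; sin 60.3° = 0.8686.
V₂ = V₁·(sin θ₂/sin θ₁) = 1349·(0.8686/0.3762) = 3114.59 m/s.

3115 m/s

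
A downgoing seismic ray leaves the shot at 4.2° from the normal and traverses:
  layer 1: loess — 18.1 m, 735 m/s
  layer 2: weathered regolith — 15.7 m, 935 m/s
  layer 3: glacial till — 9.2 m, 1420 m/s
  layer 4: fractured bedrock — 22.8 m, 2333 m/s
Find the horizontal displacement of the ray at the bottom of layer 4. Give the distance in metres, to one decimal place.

p = sin θ₁/V₁ = sin 4.2°/735 = 9.9644e-05 s/m is conserved through the stack.
Layer 1: θ = 4.20°; offset = 18.1·tan 4.20° = 1.329 m.
Layer 2: sin θ = p·935 = 0.0932 → θ = 5.35°; offset = 15.7·tan 5.35° = 1.469 m.
Layer 3: sin θ = p·1420 = 0.1415 → θ = 8.13°; offset = 9.2·tan 8.13° = 1.315 m.
Layer 4: sin θ = p·2333 = 0.2325 → θ = 13.44°; offset = 22.8·tan 13.44° = 5.450 m.
Summing the layer offsets gives 9.563 m.

9.6 m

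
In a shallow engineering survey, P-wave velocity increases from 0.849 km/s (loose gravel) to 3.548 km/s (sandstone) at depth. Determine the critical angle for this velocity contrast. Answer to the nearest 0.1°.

13.8°

Critical incidence: sin θ_c = V₁/V₂ = 0.849/3.548 = 0.2393.
θ_c = arcsin 0.2393 = 13.84°.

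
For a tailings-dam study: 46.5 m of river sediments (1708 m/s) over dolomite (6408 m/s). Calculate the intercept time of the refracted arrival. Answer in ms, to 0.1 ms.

tᵢ = 2h·√(V₂²−V₁²)/(V₁V₂).
√(V₂²−V₁²) = √(6408²−1708²) = 6176.2 m/s.
tᵢ = 2·46.5·6176.2/(1708·6408) = 0.05248 s.

52.5 ms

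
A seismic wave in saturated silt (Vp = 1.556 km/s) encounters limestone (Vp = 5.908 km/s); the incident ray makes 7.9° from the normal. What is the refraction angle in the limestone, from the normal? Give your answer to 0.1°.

sin θ₁/V₁ = sin θ₂/V₂ ⇒ sin θ₂ = 5.908·sin 7.9°/1.556 = 5.908·0.1374/1.556 = 0.5219.
θ₂ = arcsin 0.5219 = 31.46° from the normal.

31.5°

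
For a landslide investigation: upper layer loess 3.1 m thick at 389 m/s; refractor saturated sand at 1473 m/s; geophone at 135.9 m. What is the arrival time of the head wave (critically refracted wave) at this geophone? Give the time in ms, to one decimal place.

107.6 ms

θ_c = arcsin(V₁/V₂) = arcsin(389/1473) = 15.31°, cos θ_c = 0.9645.
Intercept time tᵢ = 2h cos θ_c / V₁ = 2·3.1·0.9645/389 = 0.01537 s.
t = x/V₂ + tᵢ = 135.9/1473 + 0.01537 = 0.10763 s.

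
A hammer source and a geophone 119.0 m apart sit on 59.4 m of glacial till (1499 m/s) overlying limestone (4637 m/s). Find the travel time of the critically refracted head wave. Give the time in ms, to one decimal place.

θ_c = arcsin(V₁/V₂) = arcsin(1499/4637) = 18.86°, cos θ_c = 0.9463.
Intercept time tᵢ = 2h cos θ_c / V₁ = 2·59.4·0.9463/1499 = 0.07500 s.
t = x/V₂ + tᵢ = 119.0/4637 + 0.07500 = 0.10066 s.

100.7 ms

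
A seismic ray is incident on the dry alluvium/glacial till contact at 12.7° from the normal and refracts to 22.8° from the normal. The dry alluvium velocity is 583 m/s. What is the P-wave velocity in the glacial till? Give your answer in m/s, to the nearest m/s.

Snell's law: sin 12.7°/V₁ = sin 22.8°/V₂.
V₂ = V₁·sin 22.8°/sin 12.7° = 583 × 1.7627 = 1027.63 m/s.

1028 m/s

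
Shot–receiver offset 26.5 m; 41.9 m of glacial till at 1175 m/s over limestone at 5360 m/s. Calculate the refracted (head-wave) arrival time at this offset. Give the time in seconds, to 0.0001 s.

0.0745 s

t = x/V₂ + 2h·√(V₂²−V₁²)/(V₁V₂).
√(V₂²−V₁²) = √(5360²−1175²) = 5229.6 m/s; delay term = 2·41.9·5229.6/(1175·5360) = 0.06958 s.
t = 26.5/5360 + 0.06958 = 0.07453 s.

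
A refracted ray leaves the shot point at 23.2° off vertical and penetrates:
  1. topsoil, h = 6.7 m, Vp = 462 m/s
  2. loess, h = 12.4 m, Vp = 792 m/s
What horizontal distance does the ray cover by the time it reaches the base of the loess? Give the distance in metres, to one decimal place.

14.2 m

p = sin θ₁/V₁ = sin 23.2°/462 = 8.5269e-04 s/m is conserved through the stack.
Layer 1: θ = 23.20°; offset = 6.7·tan 23.20° = 2.872 m.
Layer 2: sin θ = p·792 = 0.6753 → θ = 42.48°; offset = 12.4·tan 42.48° = 11.354 m.
Σ offsets = 14.226 m.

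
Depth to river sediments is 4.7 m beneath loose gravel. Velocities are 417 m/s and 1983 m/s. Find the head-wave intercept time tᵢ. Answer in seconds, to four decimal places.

0.0220 s

θ_c = arcsin(V₁/V₂) = arcsin(417/1983) = 12.14°; cos θ_c = 0.9776.
tᵢ = 2h·cos θ_c / V₁ = 2·4.7·0.9776 / 417 = 0.02204 s.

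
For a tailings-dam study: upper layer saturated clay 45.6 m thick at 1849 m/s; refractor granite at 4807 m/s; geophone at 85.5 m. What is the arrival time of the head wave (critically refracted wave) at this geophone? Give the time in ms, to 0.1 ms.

θ_c = arcsin(V₁/V₂) = arcsin(1849/4807) = 22.62°, cos θ_c = 0.9231.
Intercept time tᵢ = 2h cos θ_c / V₁ = 2·45.6·0.9231/1849 = 0.04553 s.
t = x/V₂ + tᵢ = 85.5/4807 + 0.04553 = 0.06332 s.

63.3 ms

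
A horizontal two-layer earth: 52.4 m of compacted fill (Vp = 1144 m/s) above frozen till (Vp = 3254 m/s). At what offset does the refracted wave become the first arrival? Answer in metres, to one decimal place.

θ_c = arcsin(1144/3254) = 20.58°, so cos θ_c = 0.9362 and tᵢ = 2h cos θ_c/V₁ = 0.0858 s.
At crossover x/V₁ = x/V₂ + tᵢ ⇒ x = tᵢ/(1/V₁ − 1/V₂) = 0.08576/(8.7413e-04 − 3.0731e-04) = 151.30 m.

151.3 m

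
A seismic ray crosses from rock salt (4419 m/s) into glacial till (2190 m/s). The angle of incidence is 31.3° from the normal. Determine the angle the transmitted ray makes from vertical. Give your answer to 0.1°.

14.9°

sin θ₁/V₁ = sin θ₂/V₂ ⇒ sin θ₂ = 2190·sin 31.3°/4419 = 2190·0.5195/4419 = 0.2575.
θ₂ = arcsin 0.2575 = 14.92° from the normal.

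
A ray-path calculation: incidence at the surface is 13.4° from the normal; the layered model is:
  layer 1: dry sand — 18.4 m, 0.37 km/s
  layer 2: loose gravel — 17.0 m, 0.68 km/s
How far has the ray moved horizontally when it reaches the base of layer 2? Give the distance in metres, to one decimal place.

12.4 m

p = sin θ₁/V₁ = sin 13.4°/0.37 = 6.2635e-01 s/km is conserved through the stack.
Layer 1: θ = 13.40°; offset = 18.4·tan 13.40° = 4.383 m.
Layer 2: sin θ = p·0.68 = 0.4259 → θ = 25.21°; offset = 17.0·tan 25.21° = 8.003 m.
Σ offsets = 12.386 m.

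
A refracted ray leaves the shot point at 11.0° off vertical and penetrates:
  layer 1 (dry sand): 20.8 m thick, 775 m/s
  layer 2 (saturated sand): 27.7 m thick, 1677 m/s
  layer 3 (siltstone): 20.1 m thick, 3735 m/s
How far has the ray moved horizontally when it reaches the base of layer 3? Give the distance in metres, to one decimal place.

63.6 m

Apply Snell's law at each interface; in layer i the horizontal offset is hᵢ·tan θᵢ.
Layer 1: θ = 11.00°; offset = 20.8·tan 11.00° = 4.043 m.
Layer 2: sin θ = 1677·sin 11.0°/775 = 0.4129, θ = 24.39°; offset = 27.7·tan 24.39° = 12.557 m.
Layer 3: sin θ = 3735·sin 11.0°/775 = 0.9196, θ = 66.86°; offset = 20.1·tan 66.86° = 47.042 m.
Σ offsets = 63.643 m.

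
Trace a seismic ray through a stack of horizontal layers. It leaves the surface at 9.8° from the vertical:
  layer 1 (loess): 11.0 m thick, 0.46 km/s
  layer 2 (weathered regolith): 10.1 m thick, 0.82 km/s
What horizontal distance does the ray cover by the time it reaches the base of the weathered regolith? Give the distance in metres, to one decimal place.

5.1 m

Apply Snell's law at each interface; in layer i the horizontal offset is hᵢ·tan θᵢ.
Layer 1: θ = 9.80°; offset = 11.0·tan 9.80° = 1.900 m.
Layer 2: sin θ = 0.82·sin 9.8°/0.46 = 0.3034, θ = 17.66°; offset = 10.1·tan 17.66° = 3.216 m.
Summing the layer offsets gives 5.116 m.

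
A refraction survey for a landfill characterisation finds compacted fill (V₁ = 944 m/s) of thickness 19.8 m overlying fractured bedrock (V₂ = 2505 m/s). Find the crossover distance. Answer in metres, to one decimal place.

θ_c = arcsin(944/2505) = 22.14°, so cos θ_c = 0.9263 and tᵢ = 2h cos θ_c/V₁ = 0.0389 s.
At crossover x/V₁ = x/V₂ + tᵢ ⇒ x = tᵢ/(1/V₁ − 1/V₂) = 0.03886/(1.0593e-03 − 3.9920e-04) = 58.86 m.

58.9 m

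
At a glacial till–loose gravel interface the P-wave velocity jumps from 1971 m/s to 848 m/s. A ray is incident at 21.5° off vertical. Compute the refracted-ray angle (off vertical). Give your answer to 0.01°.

9.07°

Snell's law: sin θ₂ = (V₂/V₁)·sin θ₁ = (848/1971)·sin 21.5° = 0.1577.
θ₂ = sin⁻¹(0.1577) = 9.07° (from vertical).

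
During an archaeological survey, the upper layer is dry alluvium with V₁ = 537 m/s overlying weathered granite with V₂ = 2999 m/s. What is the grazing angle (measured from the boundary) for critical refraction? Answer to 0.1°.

Critical incidence: sin θ_c = V₁/V₂ = 537/2999 = 0.1791.
θ_c = arcsin 0.1791 = 10.31°.
Measured from the interface: 90° − 10.31° = 79.69°.

79.7°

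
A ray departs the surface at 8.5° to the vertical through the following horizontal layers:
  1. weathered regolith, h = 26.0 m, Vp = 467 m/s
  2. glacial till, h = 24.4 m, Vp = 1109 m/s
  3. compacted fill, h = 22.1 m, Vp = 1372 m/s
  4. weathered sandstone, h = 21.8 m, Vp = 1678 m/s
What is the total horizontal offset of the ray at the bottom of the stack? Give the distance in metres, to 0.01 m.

Ray parameter p = sin 8.5° / 467 m/s = 3.1651e-04 s/m.
Layer 1: θ = 8.50°; offset = 26.0·tan 8.50° = 3.8857 m.
Layer 2: sin θ = p·1109 = 0.3510 → θ = 20.55°; offset = 24.4·tan 20.55° = 9.1466 m.
Layer 3: sin θ = p·1372 = 0.4342 → θ = 25.74°; offset = 22.1·tan 25.74° = 10.6539 m.
Layer 4: sin θ = p·1678 = 0.5311 → θ = 32.08°; offset = 21.8·tan 32.08° = 13.6644 m.
Total horizontal offset = 37.3506 m.

37.35 m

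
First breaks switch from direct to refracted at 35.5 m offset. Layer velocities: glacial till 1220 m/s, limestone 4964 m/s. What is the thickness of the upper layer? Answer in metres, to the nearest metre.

14 m

x_cross = 2h·√((V₂+V₁)/(V₂−V₁)) → h = x_cross / (2·√((V₂+V₁)/(V₂−V₁))).
√((V₂+V₁)/(V₂−V₁)) = √((4964+1220)/(4964−1220)) = 1.2852.
h = 35.5 / (2·1.2852) = 13.81 m.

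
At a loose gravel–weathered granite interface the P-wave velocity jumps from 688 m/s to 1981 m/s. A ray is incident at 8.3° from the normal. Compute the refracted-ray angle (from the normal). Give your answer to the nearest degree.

25°

sin θ₁/V₁ = sin θ₂/V₂ ⇒ sin θ₂ = 1981·sin 8.3°/688 = 1981·0.1444/688 = 0.4157.
θ₂ = sin⁻¹(0.4157) = 24.56° (from vertical).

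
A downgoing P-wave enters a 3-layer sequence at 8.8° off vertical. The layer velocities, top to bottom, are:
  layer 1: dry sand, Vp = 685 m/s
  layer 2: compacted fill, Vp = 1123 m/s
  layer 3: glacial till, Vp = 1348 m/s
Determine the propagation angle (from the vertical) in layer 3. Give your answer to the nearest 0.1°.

17.5°

Ray parameter p = sin 8.8° / 685 = 2.2334e-04 s/m.
sin θ_3 = p·V_3 = 2.2334e-04 × 1348 = 0.3011.
θ_3 = 17.52° from the vertical.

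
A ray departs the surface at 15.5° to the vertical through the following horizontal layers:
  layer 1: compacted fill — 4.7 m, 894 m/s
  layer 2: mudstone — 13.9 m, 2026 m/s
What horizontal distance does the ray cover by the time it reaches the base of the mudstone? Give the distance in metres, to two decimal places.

Ray parameter p = sin 15.5° / 894 m/s = 2.9892e-04 s/m.
Layer 1: θ = 15.50°; offset = 4.7·tan 15.50° = 1.3034 m.
Layer 2: sin θ = p·2026 = 0.6056 → θ = 37.27°; offset = 13.9·tan 37.27° = 10.5788 m.
Σ offsets = 11.8822 m.

11.88 m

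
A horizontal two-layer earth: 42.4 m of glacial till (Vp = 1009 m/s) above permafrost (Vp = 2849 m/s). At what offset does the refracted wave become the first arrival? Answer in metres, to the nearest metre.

θ_c = arcsin(1009/2849) = 20.74°, so cos θ_c = 0.9352 and tᵢ = 2h cos θ_c/V₁ = 0.0786 s.
At crossover x/V₁ = x/V₂ + tᵢ ⇒ x = tᵢ/(1/V₁ − 1/V₂) = 0.07860/(9.9108e-04 − 3.5100e-04) = 122.79 m.

123 m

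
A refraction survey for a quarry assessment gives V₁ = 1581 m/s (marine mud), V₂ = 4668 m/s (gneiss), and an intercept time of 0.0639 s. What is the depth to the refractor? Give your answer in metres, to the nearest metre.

h = tᵢ·V₁·V₂ / (2·√(V₂²−V₁²)).
√(V₂²−V₁²) = √(4668² − 1581²) = 4392.1 m/s.
h = 0.0639 s × 1581 × 4668 / (2 × 4392.1) = 53.69 m.

54 m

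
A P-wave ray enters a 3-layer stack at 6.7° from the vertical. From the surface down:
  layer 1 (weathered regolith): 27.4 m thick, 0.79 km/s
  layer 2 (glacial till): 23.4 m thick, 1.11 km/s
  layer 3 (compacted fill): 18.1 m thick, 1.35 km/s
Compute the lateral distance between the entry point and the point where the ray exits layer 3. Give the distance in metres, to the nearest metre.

11 m

p = sin θ₁/V₁ = sin 6.7°/0.79 = 1.4768e-01 s/km is conserved through the stack.
Layer 1: θ = 6.70°; offset = 27.4·tan 6.70° = 3.219 m.
Layer 2: sin θ = p·1.11 = 0.1639 → θ = 9.44°; offset = 23.4·tan 9.44° = 3.889 m.
Layer 3: sin θ = p·1.35 = 0.1994 → θ = 11.50°; offset = 18.1·tan 11.50° = 3.683 m.
Total horizontal offset = 10.790 m.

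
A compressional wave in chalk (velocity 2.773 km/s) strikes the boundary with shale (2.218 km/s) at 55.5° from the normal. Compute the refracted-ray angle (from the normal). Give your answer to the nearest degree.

Snell's law: sin θ₂ = (V₂/V₁)·sin θ₁ = (2.218/2.773)·sin 55.5° = 0.6592.
θ₂ = sin⁻¹(0.6592) = 41.24° (from vertical).

41°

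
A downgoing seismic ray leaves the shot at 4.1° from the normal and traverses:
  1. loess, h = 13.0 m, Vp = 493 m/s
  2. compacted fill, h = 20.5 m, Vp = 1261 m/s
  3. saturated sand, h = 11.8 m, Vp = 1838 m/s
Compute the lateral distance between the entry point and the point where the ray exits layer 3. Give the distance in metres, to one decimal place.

Apply Snell's law at each interface; in layer i the horizontal offset is hᵢ·tan θᵢ.
Layer 1: θ = 4.10°; offset = 13.0·tan 4.10° = 0.932 m.
Layer 2: sin θ = 1261·sin 4.1°/493 = 0.1829, θ = 10.54°; offset = 20.5·tan 10.54° = 3.813 m.
Layer 3: sin θ = 1838·sin 4.1°/493 = 0.2666, θ = 15.46°; offset = 11.8·tan 15.46° = 3.263 m.
Σ offsets = 8.009 m.

8.0 m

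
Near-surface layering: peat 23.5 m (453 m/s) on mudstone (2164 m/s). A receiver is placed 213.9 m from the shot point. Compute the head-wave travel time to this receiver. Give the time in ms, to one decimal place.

θ_c = arcsin(V₁/V₂) = arcsin(453/2164) = 12.08°, cos θ_c = 0.9778.
Intercept time tᵢ = 2h cos θ_c / V₁ = 2·23.5·0.9778/453 = 0.10145 s.
t = x/V₂ + tᵢ = 213.9/2164 + 0.10145 = 0.20030 s.

200.3 ms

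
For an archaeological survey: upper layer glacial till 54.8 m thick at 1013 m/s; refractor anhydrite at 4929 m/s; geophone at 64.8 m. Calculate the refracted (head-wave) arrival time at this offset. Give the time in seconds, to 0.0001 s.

θ_c = arcsin(V₁/V₂) = arcsin(1013/4929) = 11.86°, cos θ_c = 0.9787.
Intercept time tᵢ = 2h cos θ_c / V₁ = 2·54.8·0.9787/1013 = 0.10588 s.
t = x/V₂ + tᵢ = 64.8/4929 + 0.10588 = 0.11903 s.

0.1190 s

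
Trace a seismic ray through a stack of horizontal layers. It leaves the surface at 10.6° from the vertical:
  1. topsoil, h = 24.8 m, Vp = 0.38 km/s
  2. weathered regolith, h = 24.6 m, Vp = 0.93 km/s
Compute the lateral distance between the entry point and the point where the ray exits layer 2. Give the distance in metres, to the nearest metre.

17 m

Apply Snell's law at each interface; in layer i the horizontal offset is hᵢ·tan θᵢ.
Layer 1: θ = 10.60°; offset = 24.8·tan 10.60° = 4.641 m.
Layer 2: sin θ = 0.93·sin 10.6°/0.38 = 0.4502, θ = 26.76°; offset = 24.6·tan 26.76° = 12.403 m.
Total horizontal offset = 17.044 m.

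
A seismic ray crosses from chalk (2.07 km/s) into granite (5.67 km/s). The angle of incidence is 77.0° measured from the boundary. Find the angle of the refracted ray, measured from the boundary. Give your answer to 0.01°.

51.96°

Convert to the normal: θ₁ = 90° − 77.0° = 13.0°.
sin θ₁/V₁ = sin θ₂/V₂ ⇒ sin θ₂ = 5.67·sin 13.0°/2.07 = 5.67·0.2250/2.07 = 0.6162.
θ₂ = arcsin 0.6162 = 38.04° from the normal.
From the interface: 90° − 38.04° = 51.96°.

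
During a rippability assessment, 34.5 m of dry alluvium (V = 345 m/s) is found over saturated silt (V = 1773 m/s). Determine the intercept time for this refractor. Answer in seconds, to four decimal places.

0.1962 s

θ_c = arcsin(V₁/V₂) = arcsin(345/1773) = 11.22°; cos θ_c = 0.9809.
tᵢ = 2h·cos θ_c / V₁ = 2·34.5·0.9809 / 345 = 0.19618 s.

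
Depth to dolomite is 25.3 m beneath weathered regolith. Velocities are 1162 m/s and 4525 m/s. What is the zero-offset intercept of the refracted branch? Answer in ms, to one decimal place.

tᵢ = 2h·√(V₂²−V₁²)/(V₁V₂).
√(V₂²−V₁²) = √(4525²−1162²) = 4373.3 m/s.
tᵢ = 2·25.3·4373.3/(1162·4525) = 0.04209 s.

42.1 ms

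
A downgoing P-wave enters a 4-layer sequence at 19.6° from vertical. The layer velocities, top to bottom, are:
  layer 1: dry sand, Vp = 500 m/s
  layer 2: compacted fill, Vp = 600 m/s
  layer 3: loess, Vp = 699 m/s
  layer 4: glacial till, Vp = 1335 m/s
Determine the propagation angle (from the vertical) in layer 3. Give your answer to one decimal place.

Ray parameter p = sin 19.6° / 500 = 6.7090e-04 s/m.
sin θ_3 = p·V_3 = 6.7090e-04 × 699 = 0.4690.
θ_3 = arcsin 0.4690 = 27.97°.

28.0°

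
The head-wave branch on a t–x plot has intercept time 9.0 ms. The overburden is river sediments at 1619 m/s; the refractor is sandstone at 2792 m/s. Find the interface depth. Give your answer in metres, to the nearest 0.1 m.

θ_c = arcsin(1619/2792) = 35.44°; cos θ_c = 0.8147.
tᵢ = 2h cos θ_c/V₁ ⇒ h = tᵢ·V₁/(2 cos θ_c) = 0.009·1619/(2·0.8147) = 8.94 m.

8.9 m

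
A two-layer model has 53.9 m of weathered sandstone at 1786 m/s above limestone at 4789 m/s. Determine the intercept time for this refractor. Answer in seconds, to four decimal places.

0.0560 s

θ_c = arcsin(V₁/V₂) = arcsin(1786/4789) = 21.90°; cos θ_c = 0.9279.
tᵢ = 2h·cos θ_c / V₁ = 2·53.9·0.9279 / 1786 = 0.05600 s.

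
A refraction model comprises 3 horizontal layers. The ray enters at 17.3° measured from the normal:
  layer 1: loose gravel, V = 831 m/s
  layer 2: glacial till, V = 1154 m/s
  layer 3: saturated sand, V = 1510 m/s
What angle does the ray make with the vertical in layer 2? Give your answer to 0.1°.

24.4°

Ray parameter p = sin 17.3° / 831 = 3.5785e-04 s/m.
sin θ_2 = p·V_2 = 3.5785e-04 × 1154 = 0.4130.
θ_2 = 24.39° from the vertical.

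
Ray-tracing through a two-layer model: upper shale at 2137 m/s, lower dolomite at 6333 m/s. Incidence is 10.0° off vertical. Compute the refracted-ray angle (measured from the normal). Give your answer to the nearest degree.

sin θ₁/V₁ = sin θ₂/V₂ ⇒ sin θ₂ = 6333·sin 10.0°/2137 = 6333·0.1736/2137 = 0.5146.
θ₂ = arcsin 0.5146 = 30.97° from the normal.

31°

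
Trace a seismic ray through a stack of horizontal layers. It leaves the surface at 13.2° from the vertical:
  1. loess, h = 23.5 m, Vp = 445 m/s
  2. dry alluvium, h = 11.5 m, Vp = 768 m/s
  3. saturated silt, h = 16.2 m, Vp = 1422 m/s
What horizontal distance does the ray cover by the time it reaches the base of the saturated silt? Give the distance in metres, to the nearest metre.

Apply Snell's law at each interface; in layer i the horizontal offset is hᵢ·tan θᵢ.
Layer 1: θ = 13.20°; offset = 23.5·tan 13.20° = 5.512 m.
Layer 2: sin θ = 768·sin 13.2°/445 = 0.3941, θ = 23.21°; offset = 11.5·tan 23.21° = 4.931 m.
Layer 3: sin θ = 1422·sin 13.2°/445 = 0.7297, θ = 46.86°; offset = 16.2·tan 46.86° = 17.288 m.
Σ offsets = 27.731 m.

28 m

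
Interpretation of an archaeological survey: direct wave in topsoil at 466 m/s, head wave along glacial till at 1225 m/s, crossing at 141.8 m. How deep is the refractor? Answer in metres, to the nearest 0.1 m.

47.5 m

h = (x_cross/2)·√((V₂−V₁)/(V₂+V₁)).
(V₂−V₁)/(V₂+V₁) = (1225−466)/(1225+466) = 0.4488; √ = 0.6700.
h = (141.8/2)·0.6700 = 47.50 m.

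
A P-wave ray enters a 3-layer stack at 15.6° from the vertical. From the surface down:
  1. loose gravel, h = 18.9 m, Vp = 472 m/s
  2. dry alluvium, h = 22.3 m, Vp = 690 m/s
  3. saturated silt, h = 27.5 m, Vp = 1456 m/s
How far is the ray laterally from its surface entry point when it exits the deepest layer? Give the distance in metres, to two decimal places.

Ray parameter p = sin 15.6° / 472 m/s = 5.6975e-04 s/m.
Layer 1: θ = 15.60°; offset = 18.9·tan 15.60° = 5.2770 m.
Layer 2: sin θ = p·690 = 0.3931 → θ = 23.15°; offset = 22.3·tan 23.15° = 9.5343 m.
Layer 3: sin θ = p·1456 = 0.8295 → θ = 56.05°; offset = 27.5·tan 56.05° = 40.8511 m.
Summing the layer offsets gives 55.6624 m.

55.66 m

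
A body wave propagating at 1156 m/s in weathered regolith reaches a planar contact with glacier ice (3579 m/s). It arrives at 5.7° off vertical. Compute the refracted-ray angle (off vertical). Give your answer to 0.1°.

sin θ₁/V₁ = sin θ₂/V₂ ⇒ sin θ₂ = 3579·sin 5.7°/1156 = 3579·0.0993/1156 = 0.3075.
θ₂ = arcsin 0.3075 = 17.91° from the normal.

17.9°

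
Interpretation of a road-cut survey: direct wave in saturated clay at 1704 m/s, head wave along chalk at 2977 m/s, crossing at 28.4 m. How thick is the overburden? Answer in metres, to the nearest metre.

7 m

h = (x_cross/2)·√((V₂−V₁)/(V₂+V₁)).
(V₂−V₁)/(V₂+V₁) = (2977−1704)/(2977+1704) = 0.2720; √ = 0.5215.
h = (28.4/2)·0.5215 = 7.41 m.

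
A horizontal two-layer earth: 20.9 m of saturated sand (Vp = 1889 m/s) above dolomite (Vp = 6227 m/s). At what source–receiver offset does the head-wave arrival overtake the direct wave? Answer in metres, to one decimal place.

57.2 m

θ_c = arcsin(1889/6227) = 17.66°, so cos θ_c = 0.9529 and tᵢ = 2h cos θ_c/V₁ = 0.0211 s.
At crossover x/V₁ = x/V₂ + tᵢ ⇒ x = tᵢ/(1/V₁ − 1/V₂) = 0.02109/(5.2938e-04 − 1.6059e-04) = 57.17 m.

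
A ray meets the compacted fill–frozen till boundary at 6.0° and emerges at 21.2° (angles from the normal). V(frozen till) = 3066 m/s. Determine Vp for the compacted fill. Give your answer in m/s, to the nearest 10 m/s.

890 m/s

Snell's law: sin 6.0°/V₁ = sin 21.2°/V₂.
V₁ = V₂·sin 6.0°/sin 21.2° = 3066 × 0.2891 = 886.23 m/s.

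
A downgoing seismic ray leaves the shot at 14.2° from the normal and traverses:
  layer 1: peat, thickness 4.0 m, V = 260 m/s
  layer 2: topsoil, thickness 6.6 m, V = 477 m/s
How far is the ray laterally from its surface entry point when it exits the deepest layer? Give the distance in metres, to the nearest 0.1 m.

Apply Snell's law at each interface; in layer i the horizontal offset is hᵢ·tan θᵢ.
Layer 1: θ = 14.20°; offset = 4.0·tan 14.20° = 1.012 m.
Layer 2: sin θ = 477·sin 14.2°/260 = 0.4500, θ = 26.75°; offset = 6.6·tan 26.75° = 3.326 m.
Summing the layer offsets gives 4.338 m.

4.3 m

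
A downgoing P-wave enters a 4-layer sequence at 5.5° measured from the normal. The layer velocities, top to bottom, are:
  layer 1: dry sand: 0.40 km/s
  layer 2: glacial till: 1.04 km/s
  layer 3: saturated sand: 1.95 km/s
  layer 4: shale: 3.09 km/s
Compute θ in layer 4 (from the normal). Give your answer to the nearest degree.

Ray parameter p = sin 5.5° / 0.40 = 2.3961e-01 s/km.
sin θ_4 = p·V_4 = 2.3961e-01 × 3.09 = 0.7404.
θ_4 = arcsin 0.7404 = 47.77°.

48°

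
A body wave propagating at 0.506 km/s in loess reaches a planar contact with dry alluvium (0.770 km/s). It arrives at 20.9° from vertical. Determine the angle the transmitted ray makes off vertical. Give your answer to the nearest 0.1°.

32.9°

sin θ₁/V₁ = sin θ₂/V₂ ⇒ sin θ₂ = 0.770·sin 20.9°/0.506 = 0.770·0.3567/0.506 = 0.5429.
θ₂ = sin⁻¹(0.5429) = 32.88° (from vertical).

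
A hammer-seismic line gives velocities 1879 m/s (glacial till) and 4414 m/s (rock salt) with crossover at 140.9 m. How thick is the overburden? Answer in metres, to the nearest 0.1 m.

44.7 m

h = (x_cross/2)·√((V₂−V₁)/(V₂+V₁)).
(V₂−V₁)/(V₂+V₁) = (4414−1879)/(4414+1879) = 0.4028; √ = 0.6347.
h = (140.9/2)·0.6347 = 44.71 m.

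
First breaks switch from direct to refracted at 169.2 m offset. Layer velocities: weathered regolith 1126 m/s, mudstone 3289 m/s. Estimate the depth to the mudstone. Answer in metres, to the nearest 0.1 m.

59.2 m

x_cross = 2h·√((V₂+V₁)/(V₂−V₁)) → h = x_cross / (2·√((V₂+V₁)/(V₂−V₁))).
√((V₂+V₁)/(V₂−V₁)) = √((3289+1126)/(3289−1126)) = 1.4287.
h = 169.2 / (2·1.4287) = 59.22 m.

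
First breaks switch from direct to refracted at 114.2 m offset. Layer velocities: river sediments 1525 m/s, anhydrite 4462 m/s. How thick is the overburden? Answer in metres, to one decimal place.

40.0 m

x_cross = 2h·√((V₂+V₁)/(V₂−V₁)) → h = x_cross / (2·√((V₂+V₁)/(V₂−V₁))).
√((V₂+V₁)/(V₂−V₁)) = √((4462+1525)/(4462−1525)) = 1.4278.
h = 114.2 / (2·1.4278) = 39.99 m.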